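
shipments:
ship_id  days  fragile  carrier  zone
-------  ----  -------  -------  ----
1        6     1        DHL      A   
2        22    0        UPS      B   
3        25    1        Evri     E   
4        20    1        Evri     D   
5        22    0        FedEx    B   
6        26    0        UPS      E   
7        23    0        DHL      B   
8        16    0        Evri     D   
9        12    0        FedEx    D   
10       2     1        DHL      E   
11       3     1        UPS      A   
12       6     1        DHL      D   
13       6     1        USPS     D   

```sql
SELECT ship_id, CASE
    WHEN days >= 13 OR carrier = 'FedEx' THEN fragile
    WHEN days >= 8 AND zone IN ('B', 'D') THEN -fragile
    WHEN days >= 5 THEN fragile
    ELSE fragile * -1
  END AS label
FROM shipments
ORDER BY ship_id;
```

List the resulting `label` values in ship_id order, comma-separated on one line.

ship_id=1: days >= 5 → 1
ship_id=2: days >= 13 OR carrier = 'FedEx' → 0
ship_id=3: days >= 13 OR carrier = 'FedEx' → 1
ship_id=4: days >= 13 OR carrier = 'FedEx' → 1
ship_id=5: days >= 13 OR carrier = 'FedEx' → 0
ship_id=6: days >= 13 OR carrier = 'FedEx' → 0
ship_id=7: days >= 13 OR carrier = 'FedEx' → 0
ship_id=8: days >= 13 OR carrier = 'FedEx' → 0
ship_id=9: days >= 13 OR carrier = 'FedEx' → 0
ship_id=10: ELSE → -1
ship_id=11: ELSE → -1
ship_id=12: days >= 5 → 1
ship_id=13: days >= 5 → 1

1, 0, 1, 1, 0, 0, 0, 0, 0, -1, -1, 1, 1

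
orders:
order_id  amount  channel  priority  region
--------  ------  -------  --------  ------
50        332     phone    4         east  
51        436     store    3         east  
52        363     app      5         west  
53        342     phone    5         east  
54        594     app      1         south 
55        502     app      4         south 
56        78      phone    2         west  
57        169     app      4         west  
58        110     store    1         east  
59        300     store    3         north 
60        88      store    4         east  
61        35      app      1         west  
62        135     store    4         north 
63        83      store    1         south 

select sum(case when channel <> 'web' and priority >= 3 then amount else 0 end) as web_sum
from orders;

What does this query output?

2667

order_id=50: ✓ → 332
order_id=51: ✓ → 436
order_id=52: ✓ → 363
order_id=53: ✓ → 342
order_id=54: ✗
order_id=55: ✓ → 502
order_id=56: ✗
order_id=57: ✓ → 169
order_id=58: ✗
order_id=59: ✓ → 300
order_id=60: ✓ → 88
order_id=61: ✗
order_id=62: ✓ → 135
order_id=63: ✗
web_sum = 332 + 436 + 363 + 342 + 502 + 169 + 300 + 88 + 135 = 2667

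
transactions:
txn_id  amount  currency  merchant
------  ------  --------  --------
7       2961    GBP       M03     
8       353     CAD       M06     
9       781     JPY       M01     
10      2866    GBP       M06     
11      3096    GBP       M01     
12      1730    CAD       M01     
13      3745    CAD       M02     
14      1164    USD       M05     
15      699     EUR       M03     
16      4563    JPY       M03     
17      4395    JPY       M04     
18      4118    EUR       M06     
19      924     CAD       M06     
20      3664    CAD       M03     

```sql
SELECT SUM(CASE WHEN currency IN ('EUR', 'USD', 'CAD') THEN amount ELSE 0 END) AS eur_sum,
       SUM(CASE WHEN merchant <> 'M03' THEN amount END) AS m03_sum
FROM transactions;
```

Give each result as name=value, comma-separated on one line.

[eur_sum: currency IN ('EUR', 'USD', 'CAD')]
txn_id=7: ✗
txn_id=8: ✓ → 353
txn_id=9: ✗
txn_id=10: ✗
txn_id=11: ✗
txn_id=12: ✓ → 1730
txn_id=13: ✓ → 3745
txn_id=14: ✓ → 1164
txn_id=15: ✓ → 699
txn_id=16: ✗
txn_id=17: ✗
txn_id=18: ✓ → 4118
txn_id=19: ✓ → 924
txn_id=20: ✓ → 3664
eur_sum = 353 + 1730 + 3745 + 1164 + 699 + 4118 + 924 + 3664 = 16397
—
[m03_sum: merchant <> 'M03']
txn_id=7: ✗
txn_id=8: ✓ → 353
txn_id=9: ✓ → 781
txn_id=10: ✓ → 2866
txn_id=11: ✓ → 3096
txn_id=12: ✓ → 1730
txn_id=13: ✓ → 3745
txn_id=14: ✓ → 1164
txn_id=15: ✗
txn_id=16: ✗
txn_id=17: ✓ → 4395
txn_id=18: ✓ → 4118
txn_id=19: ✓ → 924
txn_id=20: ✗
m03_sum = 353 + 781 + 2866 + 3096 + 1730 + 3745 + 1164 + 4395 + 4118 + 924 = 23172

eur_sum=16397, m03_sum=23172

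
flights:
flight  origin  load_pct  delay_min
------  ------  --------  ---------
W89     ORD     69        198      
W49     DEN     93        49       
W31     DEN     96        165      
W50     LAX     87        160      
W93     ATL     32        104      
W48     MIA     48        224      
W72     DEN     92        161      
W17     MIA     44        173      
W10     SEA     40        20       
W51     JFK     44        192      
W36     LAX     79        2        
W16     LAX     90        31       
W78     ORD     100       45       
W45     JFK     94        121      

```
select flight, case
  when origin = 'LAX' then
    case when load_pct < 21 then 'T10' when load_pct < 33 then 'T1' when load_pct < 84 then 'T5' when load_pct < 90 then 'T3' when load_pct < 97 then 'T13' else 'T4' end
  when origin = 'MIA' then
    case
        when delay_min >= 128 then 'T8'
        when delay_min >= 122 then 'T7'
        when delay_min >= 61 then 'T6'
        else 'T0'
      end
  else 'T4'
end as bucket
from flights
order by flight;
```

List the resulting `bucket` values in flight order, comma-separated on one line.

T4, T13, T8, T4, T5, T4, T8, T4, T3, T4, T4, T4, T4, T4

flight=W10: origin='SEA' → outer ELSE → T4
flight=W16: origin='LAX' → inner[load_pct < 97] → T13
flight=W17: origin='MIA' → inner[delay_min >= 128] → T8
flight=W31: origin='DEN' → outer ELSE → T4
flight=W36: origin='LAX' → inner[load_pct < 84] → T5
flight=W45: origin='JFK' → outer ELSE → T4
flight=W48: origin='MIA' → inner[delay_min >= 128] → T8
flight=W49: origin='DEN' → outer ELSE → T4
flight=W50: origin='LAX' → inner[load_pct < 90] → T3
flight=W51: origin='JFK' → outer ELSE → T4
flight=W72: origin='DEN' → outer ELSE → T4
flight=W78: origin='ORD' → outer ELSE → T4
flight=W89: origin='ORD' → outer ELSE → T4
flight=W93: origin='ATL' → outer ELSE → T4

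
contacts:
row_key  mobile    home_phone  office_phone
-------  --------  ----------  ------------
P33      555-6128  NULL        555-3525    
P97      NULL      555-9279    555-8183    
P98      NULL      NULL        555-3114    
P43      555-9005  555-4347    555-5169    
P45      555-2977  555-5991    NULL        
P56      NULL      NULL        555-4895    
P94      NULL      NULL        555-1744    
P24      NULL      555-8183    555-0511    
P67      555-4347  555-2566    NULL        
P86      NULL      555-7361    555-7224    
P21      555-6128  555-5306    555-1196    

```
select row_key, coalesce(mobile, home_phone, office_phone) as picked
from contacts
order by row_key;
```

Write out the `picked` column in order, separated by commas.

555-6128, 555-8183, 555-6128, 555-9005, 555-2977, 555-4895, 555-4347, 555-7361, 555-1744, 555-9279, 555-3114

row_key=P21: mobile=555-6128 → 555-6128
row_key=P24: mobile=NULL, home_phone=555-8183 → 555-8183
row_key=P33: mobile=555-6128 → 555-6128
row_key=P43: mobile=555-9005 → 555-9005
row_key=P45: mobile=555-2977 → 555-2977
row_key=P56: mobile=NULL, home_phone=NULL, office_phone=555-4895 → 555-4895
row_key=P67: mobile=555-4347 → 555-4347
row_key=P86: mobile=NULL, home_phone=555-7361 → 555-7361
row_key=P94: mobile=NULL, home_phone=NULL, office_phone=555-1744 → 555-1744
row_key=P97: mobile=NULL, home_phone=555-9279 → 555-9279
row_key=P98: mobile=NULL, home_phone=NULL, office_phone=555-3114 → 555-3114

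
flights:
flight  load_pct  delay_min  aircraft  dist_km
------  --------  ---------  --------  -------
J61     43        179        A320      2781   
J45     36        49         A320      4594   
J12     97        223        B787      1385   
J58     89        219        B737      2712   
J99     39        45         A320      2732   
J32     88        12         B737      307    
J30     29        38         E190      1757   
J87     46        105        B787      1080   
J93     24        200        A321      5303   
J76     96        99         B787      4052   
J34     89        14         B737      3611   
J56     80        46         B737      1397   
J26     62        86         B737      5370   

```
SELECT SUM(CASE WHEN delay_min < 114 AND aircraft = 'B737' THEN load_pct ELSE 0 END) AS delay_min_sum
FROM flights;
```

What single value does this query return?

flight=J61: ✗
flight=J45: ✗
flight=J12: ✗
flight=J58: ✗
flight=J99: ✗
flight=J32: ✓ → 88
flight=J30: ✗
flight=J87: ✗
flight=J93: ✗
flight=J76: ✗
flight=J34: ✓ → 89
flight=J56: ✓ → 80
flight=J26: ✓ → 62
delay_min_sum = 88 + 89 + 80 + 62 = 319

319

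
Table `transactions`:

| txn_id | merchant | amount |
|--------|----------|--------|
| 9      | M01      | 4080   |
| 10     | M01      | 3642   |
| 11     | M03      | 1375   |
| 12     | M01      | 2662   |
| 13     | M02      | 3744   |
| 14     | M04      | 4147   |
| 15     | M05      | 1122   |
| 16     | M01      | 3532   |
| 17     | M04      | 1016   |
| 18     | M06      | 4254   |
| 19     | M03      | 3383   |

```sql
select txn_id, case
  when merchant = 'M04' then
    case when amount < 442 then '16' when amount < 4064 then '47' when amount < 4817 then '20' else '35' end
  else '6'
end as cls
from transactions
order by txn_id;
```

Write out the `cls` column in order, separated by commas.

txn_id=9: merchant='M01' → outer ELSE → 6
txn_id=10: merchant='M01' → outer ELSE → 6
txn_id=11: merchant='M03' → outer ELSE → 6
txn_id=12: merchant='M01' → outer ELSE → 6
txn_id=13: merchant='M02' → outer ELSE → 6
txn_id=14: merchant='M04' → inner[amount < 4817] → 20
txn_id=15: merchant='M05' → outer ELSE → 6
txn_id=16: merchant='M01' → outer ELSE → 6
txn_id=17: merchant='M04' → inner[amount < 4064] → 47
txn_id=18: merchant='M06' → outer ELSE → 6
txn_id=19: merchant='M03' → outer ELSE → 6

6, 6, 6, 6, 6, 20, 6, 6, 47, 6, 6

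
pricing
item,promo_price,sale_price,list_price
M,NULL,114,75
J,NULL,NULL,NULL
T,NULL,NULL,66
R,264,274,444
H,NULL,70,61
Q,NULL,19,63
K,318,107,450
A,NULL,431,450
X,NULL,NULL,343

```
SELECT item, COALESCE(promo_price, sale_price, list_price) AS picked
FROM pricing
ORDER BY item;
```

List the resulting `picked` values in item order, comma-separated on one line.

item=A: promo_price=NULL, sale_price=431 → 431
item=H: promo_price=NULL, sale_price=70 → 70
item=J: promo_price=NULL, sale_price=NULL, list_price=NULL (all NULL) → NULL
item=K: promo_price=318 → 318
item=M: promo_price=NULL, sale_price=114 → 114
item=Q: promo_price=NULL, sale_price=19 → 19
item=R: promo_price=264 → 264
item=T: promo_price=NULL, sale_price=NULL, list_price=66 → 66
item=X: promo_price=NULL, sale_price=NULL, list_price=343 → 343

431, 70, NULL, 318, 114, 19, 264, 66, 343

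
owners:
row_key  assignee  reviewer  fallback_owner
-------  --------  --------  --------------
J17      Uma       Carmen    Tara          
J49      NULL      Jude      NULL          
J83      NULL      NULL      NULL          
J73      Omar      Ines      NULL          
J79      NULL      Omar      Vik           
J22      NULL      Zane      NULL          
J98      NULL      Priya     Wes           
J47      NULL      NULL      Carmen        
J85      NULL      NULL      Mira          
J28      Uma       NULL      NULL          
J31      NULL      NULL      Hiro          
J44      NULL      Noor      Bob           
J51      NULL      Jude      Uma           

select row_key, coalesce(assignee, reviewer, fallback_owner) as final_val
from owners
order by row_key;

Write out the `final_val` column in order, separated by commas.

row_key=J17: assignee=Uma → Uma
row_key=J22: assignee=NULL, reviewer=Zane → Zane
row_key=J28: assignee=Uma → Uma
row_key=J31: assignee=NULL, reviewer=NULL, fallback_owner=Hiro → Hiro
row_key=J44: assignee=NULL, reviewer=Noor → Noor
row_key=J47: assignee=NULL, reviewer=NULL, fallback_owner=Carmen → Carmen
row_key=J49: assignee=NULL, reviewer=Jude → Jude
row_key=J51: assignee=NULL, reviewer=Jude → Jude
row_key=J73: assignee=Omar → Omar
row_key=J79: assignee=NULL, reviewer=Omar → Omar
row_key=J83: assignee=NULL, reviewer=NULL, fallback_owner=NULL (all NULL) → NULL
row_key=J85: assignee=NULL, reviewer=NULL, fallback_owner=Mira → Mira
row_key=J98: assignee=NULL, reviewer=Priya → Priya

Uma, Zane, Uma, Hiro, Noor, Carmen, Jude, Jude, Omar, Omar, NULL, Mira, Priya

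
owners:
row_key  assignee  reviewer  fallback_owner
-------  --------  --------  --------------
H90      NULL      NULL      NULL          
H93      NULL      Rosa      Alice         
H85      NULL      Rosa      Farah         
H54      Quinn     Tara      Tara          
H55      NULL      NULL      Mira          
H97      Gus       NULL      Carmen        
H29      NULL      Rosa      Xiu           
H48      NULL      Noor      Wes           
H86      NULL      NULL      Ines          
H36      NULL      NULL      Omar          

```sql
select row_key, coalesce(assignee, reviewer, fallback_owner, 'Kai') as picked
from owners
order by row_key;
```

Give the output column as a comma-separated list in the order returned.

row_key=H29: assignee=NULL, reviewer=Rosa → Rosa
row_key=H36: assignee=NULL, reviewer=NULL, fallback_owner=Omar → Omar
row_key=H48: assignee=NULL, reviewer=Noor → Noor
row_key=H54: assignee=Quinn → Quinn
row_key=H55: assignee=NULL, reviewer=NULL, fallback_owner=Mira → Mira
row_key=H85: assignee=NULL, reviewer=Rosa → Rosa
row_key=H86: assignee=NULL, reviewer=NULL, fallback_owner=Ines → Ines
row_key=H90: assignee=NULL, reviewer=NULL, fallback_owner=NULL, → literal Kai → Kai
row_key=H93: assignee=NULL, reviewer=Rosa → Rosa
row_key=H97: assignee=Gus → Gus

Rosa, Omar, Noor, Quinn, Mira, Rosa, Ines, Kai, Rosa, Gus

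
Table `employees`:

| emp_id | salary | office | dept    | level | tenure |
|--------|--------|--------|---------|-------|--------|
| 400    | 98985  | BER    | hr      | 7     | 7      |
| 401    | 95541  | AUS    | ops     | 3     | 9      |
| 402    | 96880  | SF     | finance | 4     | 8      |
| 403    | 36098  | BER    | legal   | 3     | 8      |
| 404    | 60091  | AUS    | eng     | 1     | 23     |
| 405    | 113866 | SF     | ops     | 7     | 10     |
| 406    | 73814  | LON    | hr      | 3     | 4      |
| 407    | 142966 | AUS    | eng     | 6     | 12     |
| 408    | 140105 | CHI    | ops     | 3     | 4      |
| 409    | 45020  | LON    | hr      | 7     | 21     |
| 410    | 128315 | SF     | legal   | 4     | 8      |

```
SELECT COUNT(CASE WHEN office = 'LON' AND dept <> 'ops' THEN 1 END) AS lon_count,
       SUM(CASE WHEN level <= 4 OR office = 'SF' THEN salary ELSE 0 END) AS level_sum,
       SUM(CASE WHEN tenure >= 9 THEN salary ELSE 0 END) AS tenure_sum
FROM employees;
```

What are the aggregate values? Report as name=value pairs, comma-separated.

[lon_count: office = 'LON' AND dept <> 'ops']
emp_id=400: ✗
emp_id=401: ✗
emp_id=402: ✗
emp_id=403: ✗
emp_id=404: ✗
emp_id=405: ✗
emp_id=406: ✓ → 1
emp_id=407: ✗
emp_id=408: ✗
emp_id=409: ✓ → 1
emp_id=410: ✗
lon_count = COUNT(1, 1) = 2
—
[level_sum: level <= 4 OR office = 'SF']
emp_id=400: ✗
emp_id=401: ✓ → 95541
emp_id=402: ✓ → 96880
emp_id=403: ✓ → 36098
emp_id=404: ✓ → 60091
emp_id=405: ✓ → 113866
emp_id=406: ✓ → 73814
emp_id=407: ✗
emp_id=408: ✓ → 140105
emp_id=409: ✗
emp_id=410: ✓ → 128315
level_sum = 95541 + 96880 + 36098 + 60091 + 113866 + 73814 + 140105 + 128315 = 744710
—
[tenure_sum: tenure >= 9]
emp_id=400: ✗
emp_id=401: ✓ → 95541
emp_id=402: ✗
emp_id=403: ✗
emp_id=404: ✓ → 60091
emp_id=405: ✓ → 113866
emp_id=406: ✗
emp_id=407: ✓ → 142966
emp_id=408: ✗
emp_id=409: ✓ → 45020
emp_id=410: ✗
tenure_sum = 95541 + 60091 + 113866 + 142966 + 45020 = 457484

lon_count=2, level_sum=744710, tenure_sum=457484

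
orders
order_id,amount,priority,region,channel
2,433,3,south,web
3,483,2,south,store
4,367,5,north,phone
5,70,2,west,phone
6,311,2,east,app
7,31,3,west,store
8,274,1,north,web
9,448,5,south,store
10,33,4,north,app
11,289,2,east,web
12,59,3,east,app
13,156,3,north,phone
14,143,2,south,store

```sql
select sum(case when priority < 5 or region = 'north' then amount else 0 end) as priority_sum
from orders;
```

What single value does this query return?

order_id=2: ✓ → 433
order_id=3: ✓ → 483
order_id=4: ✓ → 367
order_id=5: ✓ → 70
order_id=6: ✓ → 311
order_id=7: ✓ → 31
order_id=8: ✓ → 274
order_id=9: ✗
order_id=10: ✓ → 33
order_id=11: ✓ → 289
order_id=12: ✓ → 59
order_id=13: ✓ → 156
order_id=14: ✓ → 143
priority_sum = 433 + 483 + 367 + 70 + 311 + 31 + 274 + 33 + 289 + 59 + 156 + 143 = 2649

2649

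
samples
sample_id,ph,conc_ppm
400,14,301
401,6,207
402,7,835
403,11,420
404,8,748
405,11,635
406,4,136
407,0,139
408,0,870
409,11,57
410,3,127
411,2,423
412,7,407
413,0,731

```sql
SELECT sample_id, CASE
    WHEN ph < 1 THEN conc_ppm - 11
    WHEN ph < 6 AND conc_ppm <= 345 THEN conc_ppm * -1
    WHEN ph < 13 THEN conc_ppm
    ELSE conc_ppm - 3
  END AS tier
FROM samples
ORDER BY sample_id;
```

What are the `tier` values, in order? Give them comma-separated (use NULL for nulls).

298, 207, 835, 420, 748, 635, -136, 128, 859, 57, -127, 423, 407, 720

sample_id=400: ELSE → 298
sample_id=401: ph < 13 → 207
sample_id=402: ph < 13 → 835
sample_id=403: ph < 13 → 420
sample_id=404: ph < 13 → 748
sample_id=405: ph < 13 → 635
sample_id=406: ph < 6 AND conc_ppm <= 345 → -136
sample_id=407: ph < 1 → 128
sample_id=408: ph < 1 → 859
sample_id=409: ph < 13 → 57
sample_id=410: ph < 6 AND conc_ppm <= 345 → -127
sample_id=411: ph < 13 → 423
sample_id=412: ph < 13 → 407
sample_id=413: ph < 1 → 720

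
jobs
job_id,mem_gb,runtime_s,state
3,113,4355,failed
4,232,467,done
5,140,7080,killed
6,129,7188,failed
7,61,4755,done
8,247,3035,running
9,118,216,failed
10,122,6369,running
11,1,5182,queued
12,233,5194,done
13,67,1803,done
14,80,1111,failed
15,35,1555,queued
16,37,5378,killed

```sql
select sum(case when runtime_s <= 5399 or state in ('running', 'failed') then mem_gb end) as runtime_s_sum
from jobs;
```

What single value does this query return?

job_id=3: ✓ → 113
job_id=4: ✓ → 232
job_id=5: ✗
job_id=6: ✓ → 129
job_id=7: ✓ → 61
job_id=8: ✓ → 247
job_id=9: ✓ → 118
job_id=10: ✓ → 122
job_id=11: ✓ → 1
job_id=12: ✓ → 233
job_id=13: ✓ → 67
job_id=14: ✓ → 80
job_id=15: ✓ → 35
job_id=16: ✓ → 37
runtime_s_sum = 113 + 232 + 129 + 61 + 247 + 118 + 122 + 1 + 233 + 67 + 80 + 35 + 37 = 1475

1475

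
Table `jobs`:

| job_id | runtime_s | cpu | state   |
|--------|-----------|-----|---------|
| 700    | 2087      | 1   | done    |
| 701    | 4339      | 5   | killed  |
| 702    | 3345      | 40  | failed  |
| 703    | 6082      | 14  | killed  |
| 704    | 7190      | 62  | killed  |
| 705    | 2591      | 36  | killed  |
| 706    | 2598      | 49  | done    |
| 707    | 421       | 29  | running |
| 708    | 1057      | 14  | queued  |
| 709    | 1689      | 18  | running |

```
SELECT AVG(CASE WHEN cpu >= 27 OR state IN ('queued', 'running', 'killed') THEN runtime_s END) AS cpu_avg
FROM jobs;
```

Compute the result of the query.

3256.8888888889

job_id=700: ✗
job_id=701: ✓ → 4339
job_id=702: ✓ → 3345
job_id=703: ✓ → 6082
job_id=704: ✓ → 7190
job_id=705: ✓ → 2591
job_id=706: ✓ → 2598
job_id=707: ✓ → 421
job_id=708: ✓ → 1057
job_id=709: ✓ → 1689
cpu_avg = (4339 + 3345 + 6082 + 7190 + 2591 + 2598 + 421 + 1057 + 1689) / 9 = 3256.8888888889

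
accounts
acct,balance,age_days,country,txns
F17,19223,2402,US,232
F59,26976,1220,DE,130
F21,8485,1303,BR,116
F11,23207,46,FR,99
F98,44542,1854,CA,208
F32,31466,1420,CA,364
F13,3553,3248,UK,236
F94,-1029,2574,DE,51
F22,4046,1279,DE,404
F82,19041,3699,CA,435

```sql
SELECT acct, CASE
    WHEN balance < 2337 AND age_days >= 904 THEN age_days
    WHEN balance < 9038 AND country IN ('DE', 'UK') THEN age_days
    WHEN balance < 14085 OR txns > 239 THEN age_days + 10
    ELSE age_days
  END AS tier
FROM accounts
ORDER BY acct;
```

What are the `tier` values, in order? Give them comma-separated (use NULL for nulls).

acct=F11: ELSE → 46
acct=F13: balance < 9038 AND country IN ('DE', 'UK') → 3248
acct=F17: ELSE → 2402
acct=F21: balance < 14085 OR txns > 239 → 1313
acct=F22: balance < 9038 AND country IN ('DE', 'UK') → 1279
acct=F32: balance < 14085 OR txns > 239 → 1430
acct=F59: ELSE → 1220
acct=F82: balance < 14085 OR txns > 239 → 3709
acct=F94: balance < 2337 AND age_days >= 904 → 2574
acct=F98: ELSE → 1854

46, 3248, 2402, 1313, 1279, 1430, 1220, 3709, 2574, 1854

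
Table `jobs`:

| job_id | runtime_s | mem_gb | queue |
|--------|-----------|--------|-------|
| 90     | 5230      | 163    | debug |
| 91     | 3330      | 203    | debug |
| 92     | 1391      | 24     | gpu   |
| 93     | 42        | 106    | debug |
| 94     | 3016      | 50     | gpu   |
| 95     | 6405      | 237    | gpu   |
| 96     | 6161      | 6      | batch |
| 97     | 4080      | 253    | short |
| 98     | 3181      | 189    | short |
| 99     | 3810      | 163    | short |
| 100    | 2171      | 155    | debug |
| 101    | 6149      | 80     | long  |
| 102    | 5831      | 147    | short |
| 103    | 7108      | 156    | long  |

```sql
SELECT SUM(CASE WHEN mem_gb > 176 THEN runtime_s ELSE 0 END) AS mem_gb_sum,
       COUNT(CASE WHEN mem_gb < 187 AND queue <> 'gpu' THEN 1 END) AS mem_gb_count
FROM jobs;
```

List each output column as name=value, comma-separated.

[mem_gb_sum: mem_gb > 176]
job_id=90: ✗
job_id=91: ✓ → 3330
job_id=92: ✗
job_id=93: ✗
job_id=94: ✗
job_id=95: ✓ → 6405
job_id=96: ✗
job_id=97: ✓ → 4080
job_id=98: ✓ → 3181
job_id=99: ✗
job_id=100: ✗
job_id=101: ✗
job_id=102: ✗
job_id=103: ✗
mem_gb_sum = 3330 + 6405 + 4080 + 3181 = 16996
—
[mem_gb_count: mem_gb < 187 AND queue <> 'gpu']
job_id=90: ✓ → 1
job_id=91: ✗
job_id=92: ✗
job_id=93: ✓ → 1
job_id=94: ✗
job_id=95: ✗
job_id=96: ✓ → 1
job_id=97: ✗
job_id=98: ✗
job_id=99: ✓ → 1
job_id=100: ✓ → 1
job_id=101: ✓ → 1
job_id=102: ✓ → 1
job_id=103: ✓ → 1
mem_gb_count = COUNT(1, 1, 1, 1, 1, 1, 1, 1) = 8

mem_gb_sum=16996, mem_gb_count=8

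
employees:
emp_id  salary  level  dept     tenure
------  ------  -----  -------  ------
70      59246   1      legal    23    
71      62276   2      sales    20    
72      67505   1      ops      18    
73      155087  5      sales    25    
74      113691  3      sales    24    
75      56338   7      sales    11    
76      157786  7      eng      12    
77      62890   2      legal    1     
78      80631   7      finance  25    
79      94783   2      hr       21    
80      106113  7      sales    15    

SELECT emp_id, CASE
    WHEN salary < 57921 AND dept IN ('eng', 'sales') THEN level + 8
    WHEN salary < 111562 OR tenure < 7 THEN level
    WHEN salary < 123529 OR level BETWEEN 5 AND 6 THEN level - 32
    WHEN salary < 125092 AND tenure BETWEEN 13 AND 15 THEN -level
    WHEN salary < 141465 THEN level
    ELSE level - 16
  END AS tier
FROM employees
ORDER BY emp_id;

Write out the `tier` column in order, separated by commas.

1, 2, 1, -27, -29, 15, -9, 2, 7, 2, 7

emp_id=70: salary < 111562 OR tenure < 7 → 1
emp_id=71: salary < 111562 OR tenure < 7 → 2
emp_id=72: salary < 111562 OR tenure < 7 → 1
emp_id=73: salary < 123529 OR level BETWEEN 5 AND 6 → -27
emp_id=74: salary < 123529 OR level BETWEEN 5 AND 6 → -29
emp_id=75: salary < 57921 AND dept IN ('eng', 'sales') → 15
emp_id=76: ELSE → -9
emp_id=77: salary < 111562 OR tenure < 7 → 2
emp_id=78: salary < 111562 OR tenure < 7 → 7
emp_id=79: salary < 111562 OR tenure < 7 → 2
emp_id=80: salary < 111562 OR tenure < 7 → 7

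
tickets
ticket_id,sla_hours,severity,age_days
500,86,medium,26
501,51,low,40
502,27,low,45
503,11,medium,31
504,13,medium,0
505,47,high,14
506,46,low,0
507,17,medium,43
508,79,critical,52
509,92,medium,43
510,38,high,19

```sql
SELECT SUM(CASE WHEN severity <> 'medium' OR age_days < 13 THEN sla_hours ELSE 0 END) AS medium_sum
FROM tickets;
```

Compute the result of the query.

301

ticket_id=500: ✗
ticket_id=501: ✓ → 51
ticket_id=502: ✓ → 27
ticket_id=503: ✗
ticket_id=504: ✓ → 13
ticket_id=505: ✓ → 47
ticket_id=506: ✓ → 46
ticket_id=507: ✗
ticket_id=508: ✓ → 79
ticket_id=509: ✗
ticket_id=510: ✓ → 38
medium_sum = 51 + 27 + 13 + 47 + 46 + 79 + 38 = 301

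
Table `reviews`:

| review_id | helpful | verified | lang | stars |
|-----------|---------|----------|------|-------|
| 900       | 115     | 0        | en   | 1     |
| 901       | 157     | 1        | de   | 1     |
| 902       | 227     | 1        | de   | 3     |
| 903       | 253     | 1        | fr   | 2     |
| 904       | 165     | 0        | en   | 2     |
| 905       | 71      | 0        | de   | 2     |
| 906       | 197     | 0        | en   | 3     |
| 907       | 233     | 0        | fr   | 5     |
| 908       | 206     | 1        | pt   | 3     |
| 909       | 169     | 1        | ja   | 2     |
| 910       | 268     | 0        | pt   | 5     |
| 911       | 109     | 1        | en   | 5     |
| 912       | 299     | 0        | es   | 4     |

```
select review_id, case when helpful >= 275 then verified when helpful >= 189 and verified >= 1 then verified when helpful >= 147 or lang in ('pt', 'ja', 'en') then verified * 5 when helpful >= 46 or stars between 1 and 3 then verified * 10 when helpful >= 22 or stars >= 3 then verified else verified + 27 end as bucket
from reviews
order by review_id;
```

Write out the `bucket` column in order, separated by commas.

0, 5, 1, 1, 0, 0, 0, 0, 1, 5, 0, 5, 0

review_id=900: helpful >= 147 or lang in ('pt', 'ja', 'en') → 0
review_id=901: helpful >= 147 or lang in ('pt', 'ja', 'en') → 5
review_id=902: helpful >= 189 and verified >= 1 → 1
review_id=903: helpful >= 189 and verified >= 1 → 1
review_id=904: helpful >= 147 or lang in ('pt', 'ja', 'en') → 0
review_id=905: helpful >= 46 or stars between 1 and 3 → 0
review_id=906: helpful >= 147 or lang in ('pt', 'ja', 'en') → 0
review_id=907: helpful >= 147 or lang in ('pt', 'ja', 'en') → 0
review_id=908: helpful >= 189 and verified >= 1 → 1
review_id=909: helpful >= 147 or lang in ('pt', 'ja', 'en') → 5
review_id=910: helpful >= 147 or lang in ('pt', 'ja', 'en') → 0
review_id=911: helpful >= 147 or lang in ('pt', 'ja', 'en') → 5
review_id=912: helpful >= 275 → 0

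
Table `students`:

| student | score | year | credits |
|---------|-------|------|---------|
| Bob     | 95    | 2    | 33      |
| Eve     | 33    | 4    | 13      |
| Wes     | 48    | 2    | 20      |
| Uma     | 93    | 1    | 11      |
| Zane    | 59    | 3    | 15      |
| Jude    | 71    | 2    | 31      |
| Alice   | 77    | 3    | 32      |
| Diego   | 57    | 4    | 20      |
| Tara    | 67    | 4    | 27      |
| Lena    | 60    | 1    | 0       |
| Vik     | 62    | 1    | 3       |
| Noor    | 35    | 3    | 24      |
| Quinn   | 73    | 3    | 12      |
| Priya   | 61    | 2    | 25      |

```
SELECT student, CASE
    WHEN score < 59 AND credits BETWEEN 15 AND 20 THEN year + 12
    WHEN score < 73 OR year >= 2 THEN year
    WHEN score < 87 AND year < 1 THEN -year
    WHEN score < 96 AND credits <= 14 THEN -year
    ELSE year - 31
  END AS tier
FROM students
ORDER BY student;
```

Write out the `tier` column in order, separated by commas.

student=Alice: score < 73 OR year >= 2 → 3
student=Bob: score < 73 OR year >= 2 → 2
student=Diego: score < 59 AND credits BETWEEN 15 AND 20 → 16
student=Eve: score < 73 OR year >= 2 → 4
student=Jude: score < 73 OR year >= 2 → 2
student=Lena: score < 73 OR year >= 2 → 1
student=Noor: score < 73 OR year >= 2 → 3
student=Priya: score < 73 OR year >= 2 → 2
student=Quinn: score < 73 OR year >= 2 → 3
student=Tara: score < 73 OR year >= 2 → 4
student=Uma: score < 96 AND credits <= 14 → -1
student=Vik: score < 73 OR year >= 2 → 1
student=Wes: score < 59 AND credits BETWEEN 15 AND 20 → 14
student=Zane: score < 73 OR year >= 2 → 3

3, 2, 16, 4, 2, 1, 3, 2, 3, 4, -1, 1, 14, 3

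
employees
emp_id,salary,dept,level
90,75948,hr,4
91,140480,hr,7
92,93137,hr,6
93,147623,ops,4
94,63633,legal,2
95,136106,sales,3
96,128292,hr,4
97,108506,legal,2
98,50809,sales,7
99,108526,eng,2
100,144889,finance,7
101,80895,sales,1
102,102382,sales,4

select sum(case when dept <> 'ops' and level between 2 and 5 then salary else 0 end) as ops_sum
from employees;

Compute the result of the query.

723393

emp_id=90: ✓ → 75948
emp_id=91: ✗
emp_id=92: ✗
emp_id=93: ✗
emp_id=94: ✓ → 63633
emp_id=95: ✓ → 136106
emp_id=96: ✓ → 128292
emp_id=97: ✓ → 108506
emp_id=98: ✗
emp_id=99: ✓ → 108526
emp_id=100: ✗
emp_id=101: ✗
emp_id=102: ✓ → 102382
ops_sum = 75948 + 63633 + 136106 + 128292 + 108506 + 108526 + 102382 = 723393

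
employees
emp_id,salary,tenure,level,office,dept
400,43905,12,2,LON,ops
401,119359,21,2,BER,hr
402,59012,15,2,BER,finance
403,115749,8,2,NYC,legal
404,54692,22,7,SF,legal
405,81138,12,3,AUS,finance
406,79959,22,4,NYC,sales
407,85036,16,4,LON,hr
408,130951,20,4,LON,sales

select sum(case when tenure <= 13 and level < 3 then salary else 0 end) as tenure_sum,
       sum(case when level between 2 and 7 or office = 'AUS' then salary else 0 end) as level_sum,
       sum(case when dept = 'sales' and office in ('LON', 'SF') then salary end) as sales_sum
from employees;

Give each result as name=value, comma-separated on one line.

tenure_sum=159654, level_sum=769801, sales_sum=130951

[tenure_sum: tenure <= 13 and level < 3]
emp_id=400: ✓ → 43905
emp_id=401: ✗
emp_id=402: ✗
emp_id=403: ✓ → 115749
emp_id=404: ✗
emp_id=405: ✗
emp_id=406: ✗
emp_id=407: ✗
emp_id=408: ✗
tenure_sum = 43905 + 115749 = 159654
—
[level_sum: level between 2 and 7 or office = 'AUS']
emp_id=400: ✓ → 43905
emp_id=401: ✓ → 119359
emp_id=402: ✓ → 59012
emp_id=403: ✓ → 115749
emp_id=404: ✓ → 54692
emp_id=405: ✓ → 81138
emp_id=406: ✓ → 79959
emp_id=407: ✓ → 85036
emp_id=408: ✓ → 130951
level_sum = 43905 + 119359 + 59012 + 115749 + 54692 + 81138 + 79959 + 85036 + 130951 = 769801
—
[sales_sum: dept = 'sales' and office in ('LON', 'SF')]
emp_id=400: ✗
emp_id=401: ✗
emp_id=402: ✗
emp_id=403: ✗
emp_id=404: ✗
emp_id=405: ✗
emp_id=406: ✗
emp_id=407: ✗
emp_id=408: ✓ → 130951
sales_sum = 130951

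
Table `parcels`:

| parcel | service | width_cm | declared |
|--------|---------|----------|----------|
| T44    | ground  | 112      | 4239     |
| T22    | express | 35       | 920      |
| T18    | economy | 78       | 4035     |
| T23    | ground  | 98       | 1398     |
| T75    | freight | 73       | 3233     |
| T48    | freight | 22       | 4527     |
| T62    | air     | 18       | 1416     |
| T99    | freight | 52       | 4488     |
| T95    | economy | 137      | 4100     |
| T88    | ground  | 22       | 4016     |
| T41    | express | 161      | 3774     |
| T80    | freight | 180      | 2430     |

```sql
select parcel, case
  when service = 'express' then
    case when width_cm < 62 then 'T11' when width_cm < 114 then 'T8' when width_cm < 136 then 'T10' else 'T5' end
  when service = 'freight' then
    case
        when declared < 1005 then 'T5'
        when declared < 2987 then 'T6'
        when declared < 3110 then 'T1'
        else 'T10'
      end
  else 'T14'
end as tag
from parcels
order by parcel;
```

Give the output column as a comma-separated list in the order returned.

parcel=T18: service='economy' → outer ELSE → T14
parcel=T22: service='express' → inner[width_cm < 62] → T11
parcel=T23: service='ground' → outer ELSE → T14
parcel=T41: service='express' → inner[ELSE] → T5
parcel=T44: service='ground' → outer ELSE → T14
parcel=T48: service='freight' → inner[ELSE] → T10
parcel=T62: service='air' → outer ELSE → T14
parcel=T75: service='freight' → inner[ELSE] → T10
parcel=T80: service='freight' → inner[declared < 2987] → T6
parcel=T88: service='ground' → outer ELSE → T14
parcel=T95: service='economy' → outer ELSE → T14
parcel=T99: service='freight' → inner[ELSE] → T10

T14, T11, T14, T5, T14, T10, T14, T10, T6, T14, T14, T10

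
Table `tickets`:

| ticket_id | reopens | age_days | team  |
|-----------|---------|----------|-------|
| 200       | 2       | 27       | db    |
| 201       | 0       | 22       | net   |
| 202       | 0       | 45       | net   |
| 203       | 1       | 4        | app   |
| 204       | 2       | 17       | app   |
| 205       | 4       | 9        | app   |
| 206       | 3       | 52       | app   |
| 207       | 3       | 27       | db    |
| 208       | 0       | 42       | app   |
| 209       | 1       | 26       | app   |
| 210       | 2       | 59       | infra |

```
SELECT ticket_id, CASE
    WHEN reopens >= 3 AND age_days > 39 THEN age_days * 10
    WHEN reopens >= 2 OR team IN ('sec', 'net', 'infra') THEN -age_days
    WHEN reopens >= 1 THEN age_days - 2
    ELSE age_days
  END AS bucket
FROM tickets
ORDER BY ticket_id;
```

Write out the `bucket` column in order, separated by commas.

ticket_id=200: reopens >= 2 OR team IN ('sec', 'net', 'infra') → -27
ticket_id=201: reopens >= 2 OR team IN ('sec', 'net', 'infra') → -22
ticket_id=202: reopens >= 2 OR team IN ('sec', 'net', 'infra') → -45
ticket_id=203: reopens >= 1 → 2
ticket_id=204: reopens >= 2 OR team IN ('sec', 'net', 'infra') → -17
ticket_id=205: reopens >= 2 OR team IN ('sec', 'net', 'infra') → -9
ticket_id=206: reopens >= 3 AND age_days > 39 → 520
ticket_id=207: reopens >= 2 OR team IN ('sec', 'net', 'infra') → -27
ticket_id=208: ELSE → 42
ticket_id=209: reopens >= 1 → 24
ticket_id=210: reopens >= 2 OR team IN ('sec', 'net', 'infra') → -59

-27, -22, -45, 2, -17, -9, 520, -27, 42, 24, -59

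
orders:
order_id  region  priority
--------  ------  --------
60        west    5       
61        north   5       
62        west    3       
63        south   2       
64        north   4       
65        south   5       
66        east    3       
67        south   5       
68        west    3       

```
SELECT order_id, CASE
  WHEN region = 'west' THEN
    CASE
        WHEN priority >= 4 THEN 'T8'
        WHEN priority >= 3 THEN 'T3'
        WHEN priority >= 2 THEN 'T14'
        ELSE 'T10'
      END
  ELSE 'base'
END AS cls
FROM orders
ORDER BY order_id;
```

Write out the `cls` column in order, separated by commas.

T8, base, T3, base, base, base, base, base, T3

order_id=60: region='west' → inner[priority >= 4] → T8
order_id=61: region='north' → outer ELSE → base
order_id=62: region='west' → inner[priority >= 3] → T3
order_id=63: region='south' → outer ELSE → base
order_id=64: region='north' → outer ELSE → base
order_id=65: region='south' → outer ELSE → base
order_id=66: region='east' → outer ELSE → base
order_id=67: region='south' → outer ELSE → base
order_id=68: region='west' → inner[priority >= 3] → T3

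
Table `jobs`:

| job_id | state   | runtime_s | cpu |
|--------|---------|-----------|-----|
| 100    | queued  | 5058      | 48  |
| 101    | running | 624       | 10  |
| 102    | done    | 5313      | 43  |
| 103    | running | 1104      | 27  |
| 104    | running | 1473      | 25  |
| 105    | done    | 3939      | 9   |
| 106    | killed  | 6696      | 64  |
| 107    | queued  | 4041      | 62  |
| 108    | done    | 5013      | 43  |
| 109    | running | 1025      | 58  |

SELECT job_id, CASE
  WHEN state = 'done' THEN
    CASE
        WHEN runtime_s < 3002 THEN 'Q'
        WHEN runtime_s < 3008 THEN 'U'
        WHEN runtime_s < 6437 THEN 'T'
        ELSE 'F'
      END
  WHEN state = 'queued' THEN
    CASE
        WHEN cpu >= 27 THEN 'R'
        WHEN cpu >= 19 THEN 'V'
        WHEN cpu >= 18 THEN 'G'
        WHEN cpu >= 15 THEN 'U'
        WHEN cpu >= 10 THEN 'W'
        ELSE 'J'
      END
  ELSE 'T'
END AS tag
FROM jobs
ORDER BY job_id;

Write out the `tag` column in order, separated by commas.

R, T, T, T, T, T, T, R, T, T

job_id=100: state='queued' → inner[cpu >= 27] → R
job_id=101: state='running' → outer ELSE → T
job_id=102: state='done' → inner[runtime_s < 6437] → T
job_id=103: state='running' → outer ELSE → T
job_id=104: state='running' → outer ELSE → T
job_id=105: state='done' → inner[runtime_s < 6437] → T
job_id=106: state='killed' → outer ELSE → T
job_id=107: state='queued' → inner[cpu >= 27] → R
job_id=108: state='done' → inner[runtime_s < 6437] → T
job_id=109: state='running' → outer ELSE → T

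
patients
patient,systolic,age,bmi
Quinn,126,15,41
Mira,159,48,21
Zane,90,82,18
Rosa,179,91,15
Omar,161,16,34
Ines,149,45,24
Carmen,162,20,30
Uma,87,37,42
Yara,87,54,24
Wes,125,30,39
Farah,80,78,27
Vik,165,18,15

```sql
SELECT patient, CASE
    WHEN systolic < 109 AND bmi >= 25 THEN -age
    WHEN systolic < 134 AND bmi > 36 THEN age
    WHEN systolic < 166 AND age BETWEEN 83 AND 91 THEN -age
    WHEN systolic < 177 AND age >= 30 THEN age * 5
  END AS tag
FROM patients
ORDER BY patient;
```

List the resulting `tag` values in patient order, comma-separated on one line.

patient=Carmen: (no match → NULL) → NULL
patient=Farah: systolic < 109 AND bmi >= 25 → -78
patient=Ines: systolic < 177 AND age >= 30 → 225
patient=Mira: systolic < 177 AND age >= 30 → 240
patient=Omar: (no match → NULL) → NULL
patient=Quinn: systolic < 134 AND bmi > 36 → 15
patient=Rosa: (no match → NULL) → NULL
patient=Uma: systolic < 109 AND bmi >= 25 → -37
patient=Vik: (no match → NULL) → NULL
patient=Wes: systolic < 134 AND bmi > 36 → 30
patient=Yara: systolic < 177 AND age >= 30 → 270
patient=Zane: systolic < 177 AND age >= 30 → 410

NULL, -78, 225, 240, NULL, 15, NULL, -37, NULL, 30, 270, 410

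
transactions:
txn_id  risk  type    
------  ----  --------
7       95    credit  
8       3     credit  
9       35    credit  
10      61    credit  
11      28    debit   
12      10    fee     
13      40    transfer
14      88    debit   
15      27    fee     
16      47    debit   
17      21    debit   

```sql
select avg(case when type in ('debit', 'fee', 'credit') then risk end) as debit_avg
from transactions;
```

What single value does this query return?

41.5

txn_id=7: ✓ → 95
txn_id=8: ✓ → 3
txn_id=9: ✓ → 35
txn_id=10: ✓ → 61
txn_id=11: ✓ → 28
txn_id=12: ✓ → 10
txn_id=13: ✗
txn_id=14: ✓ → 88
txn_id=15: ✓ → 27
txn_id=16: ✓ → 47
txn_id=17: ✓ → 21
debit_avg = (95 + 3 + 35 + 61 + 28 + 10 + 88 + 27 + 47 + 21) / 10 = 41.5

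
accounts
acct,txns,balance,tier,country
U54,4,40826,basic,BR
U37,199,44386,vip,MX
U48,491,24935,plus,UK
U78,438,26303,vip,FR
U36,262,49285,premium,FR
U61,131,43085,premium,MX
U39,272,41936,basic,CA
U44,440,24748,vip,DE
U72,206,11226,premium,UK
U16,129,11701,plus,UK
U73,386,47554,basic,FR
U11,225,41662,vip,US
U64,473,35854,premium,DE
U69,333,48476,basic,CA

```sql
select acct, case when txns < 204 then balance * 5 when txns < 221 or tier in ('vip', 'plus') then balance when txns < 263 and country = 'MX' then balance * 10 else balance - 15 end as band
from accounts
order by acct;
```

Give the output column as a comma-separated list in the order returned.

acct=U11: txns < 221 or tier in ('vip', 'plus') → 41662
acct=U16: txns < 204 → 58505
acct=U36: ELSE → 49270
acct=U37: txns < 204 → 221930
acct=U39: ELSE → 41921
acct=U44: txns < 221 or tier in ('vip', 'plus') → 24748
acct=U48: txns < 221 or tier in ('vip', 'plus') → 24935
acct=U54: txns < 204 → 204130
acct=U61: txns < 204 → 215425
acct=U64: ELSE → 35839
acct=U69: ELSE → 48461
acct=U72: txns < 221 or tier in ('vip', 'plus') → 11226
acct=U73: ELSE → 47539
acct=U78: txns < 221 or tier in ('vip', 'plus') → 26303

41662, 58505, 49270, 221930, 41921, 24748, 24935, 204130, 215425, 35839, 48461, 11226, 47539, 26303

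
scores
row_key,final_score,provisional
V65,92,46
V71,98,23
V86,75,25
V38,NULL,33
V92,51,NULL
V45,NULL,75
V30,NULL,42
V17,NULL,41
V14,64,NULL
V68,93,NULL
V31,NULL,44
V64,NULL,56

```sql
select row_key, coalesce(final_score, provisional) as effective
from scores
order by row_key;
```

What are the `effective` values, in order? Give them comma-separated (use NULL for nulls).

64, 41, 42, 44, 33, 75, 56, 92, 93, 98, 75, 51

row_key=V14: final_score=64 → 64
row_key=V17: final_score=NULL, provisional=41 → 41
row_key=V30: final_score=NULL, provisional=42 → 42
row_key=V31: final_score=NULL, provisional=44 → 44
row_key=V38: final_score=NULL, provisional=33 → 33
row_key=V45: final_score=NULL, provisional=75 → 75
row_key=V64: final_score=NULL, provisional=56 → 56
row_key=V65: final_score=92 → 92
row_key=V68: final_score=93 → 93
row_key=V71: final_score=98 → 98
row_key=V86: final_score=75 → 75
row_key=V92: final_score=51 → 51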